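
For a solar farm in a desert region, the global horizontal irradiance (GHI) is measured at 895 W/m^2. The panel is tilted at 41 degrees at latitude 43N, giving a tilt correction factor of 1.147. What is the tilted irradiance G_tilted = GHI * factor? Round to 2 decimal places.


Identify the given values:
  GHI = 895 W/m^2, tilt correction factor = 1.147
Apply the formula G_tilted = GHI * factor:
  G_tilted = 895 * 1.147
  G_tilted = 1026.57 W/m^2

1026.57


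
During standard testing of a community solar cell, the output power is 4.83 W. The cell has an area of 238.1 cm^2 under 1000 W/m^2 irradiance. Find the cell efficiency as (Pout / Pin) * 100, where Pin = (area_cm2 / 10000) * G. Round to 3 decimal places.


First compute the input power:
  Pin = area_cm2 / 10000 * G = 238.1 / 10000 * 1000 = 23.81 W
Then compute efficiency:
  Efficiency = (Pout / Pin) * 100 = (4.83 / 23.81) * 100
  Efficiency = 20.286%

20.286


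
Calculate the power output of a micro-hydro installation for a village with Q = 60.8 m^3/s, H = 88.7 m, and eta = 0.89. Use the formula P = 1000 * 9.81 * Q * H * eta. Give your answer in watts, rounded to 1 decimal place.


Apply the hydropower formula P = rho * g * Q * H * eta
rho * g = 1000 * 9.81 = 9810.0
P = 9810.0 * 60.8 * 88.7 * 0.89
P = 47085394.5 W

47085394.5


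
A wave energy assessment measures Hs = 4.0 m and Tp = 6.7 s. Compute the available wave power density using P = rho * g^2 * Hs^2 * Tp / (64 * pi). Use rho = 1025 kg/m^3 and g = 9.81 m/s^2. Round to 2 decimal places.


Apply wave power formula:
  g^2 = 9.81^2 = 96.2361
  Hs^2 = 4.0^2 = 16.0
  Numerator = rho * g^2 * Hs^2 * Tp = 1025 * 96.2361 * 16.0 * 6.7 = 10574422.67
  Denominator = 64 * pi = 201.0619
  P = 10574422.67 / 201.0619 = 52592.86 W/m

52592.86


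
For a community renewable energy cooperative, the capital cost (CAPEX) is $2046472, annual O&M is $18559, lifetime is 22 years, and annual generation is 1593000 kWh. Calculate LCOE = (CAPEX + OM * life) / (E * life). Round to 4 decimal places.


Total cost = CAPEX + OM * lifetime = 2046472 + 18559 * 22 = 2046472 + 408298 = 2454770
Total generation = annual * lifetime = 1593000 * 22 = 35046000 kWh
LCOE = 2454770 / 35046000
LCOE = 0.0700 $/kWh

0.0700


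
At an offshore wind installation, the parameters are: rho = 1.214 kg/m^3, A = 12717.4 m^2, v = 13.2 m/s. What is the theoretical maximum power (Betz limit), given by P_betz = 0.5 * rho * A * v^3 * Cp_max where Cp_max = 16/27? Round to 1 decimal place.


The Betz coefficient Cp_max = 16/27 = 0.5926
v^3 = 13.2^3 = 2299.968
P_betz = 0.5 * rho * A * v^3 * Cp_max
P_betz = 0.5 * 1.214 * 12717.4 * 2299.968 * 0.5926
P_betz = 10521194.1 W

10521194.1


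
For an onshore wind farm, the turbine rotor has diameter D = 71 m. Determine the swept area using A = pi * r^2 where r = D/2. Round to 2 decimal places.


Compute the rotor radius:
  r = D / 2 = 71 / 2 = 35.5 m
Calculate swept area:
  A = pi * r^2 = pi * 35.5^2
  A = 3959.19 m^2

3959.19


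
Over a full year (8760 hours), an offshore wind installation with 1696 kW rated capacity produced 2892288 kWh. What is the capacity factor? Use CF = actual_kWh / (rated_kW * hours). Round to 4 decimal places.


Capacity factor = actual output / maximum possible output
Maximum possible = rated * hours = 1696 * 8760 = 14856960 kWh
CF = 2892288 / 14856960
CF = 0.1947

0.1947


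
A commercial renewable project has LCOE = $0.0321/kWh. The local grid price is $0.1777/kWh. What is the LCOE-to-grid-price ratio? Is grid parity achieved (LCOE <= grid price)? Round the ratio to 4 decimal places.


Compare LCOE to grid price:
  LCOE = $0.0321/kWh, Grid price = $0.1777/kWh
  Ratio = LCOE / grid_price = 0.0321 / 0.1777 = 0.1806
  Grid parity achieved (ratio <= 1)? yes

0.1806


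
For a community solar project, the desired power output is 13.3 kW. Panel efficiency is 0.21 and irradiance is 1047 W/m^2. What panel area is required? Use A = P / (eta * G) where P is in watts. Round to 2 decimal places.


Convert target power to watts: P = 13.3 * 1000 = 13300.0 W
Compute denominator: eta * G = 0.21 * 1047 = 219.87
Required area A = P / (eta * G) = 13300.0 / 219.87
A = 60.49 m^2

60.49


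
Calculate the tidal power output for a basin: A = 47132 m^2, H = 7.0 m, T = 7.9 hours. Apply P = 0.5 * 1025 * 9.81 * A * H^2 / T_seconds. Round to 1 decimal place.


Convert period to seconds: T = 7.9 * 3600 = 28440.0 s
H^2 = 7.0^2 = 49.0
P = 0.5 * rho * g * A * H^2 / T
P = 0.5 * 1025 * 9.81 * 47132 * 49.0 / 28440.0
P = 408267.9 W

408267.9


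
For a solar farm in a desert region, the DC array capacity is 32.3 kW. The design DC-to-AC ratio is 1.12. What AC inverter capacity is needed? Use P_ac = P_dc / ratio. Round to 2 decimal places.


The inverter AC capacity is determined by the DC/AC ratio.
Given: P_dc = 32.3 kW, DC/AC ratio = 1.12
P_ac = P_dc / ratio = 32.3 / 1.12
P_ac = 28.84 kW

28.84


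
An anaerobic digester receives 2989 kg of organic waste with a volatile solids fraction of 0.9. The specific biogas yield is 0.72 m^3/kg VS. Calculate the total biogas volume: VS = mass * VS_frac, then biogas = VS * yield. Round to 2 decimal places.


Compute volatile solids:
  VS = mass * VS_fraction = 2989 * 0.9 = 2690.1 kg
Calculate biogas volume:
  Biogas = VS * specific_yield = 2690.1 * 0.72
  Biogas = 1936.87 m^3

1936.87


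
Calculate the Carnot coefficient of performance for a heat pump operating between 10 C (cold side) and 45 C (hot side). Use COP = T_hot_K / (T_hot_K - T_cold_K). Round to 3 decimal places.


Convert to Kelvin:
  T_hot = 45 + 273.15 = 318.15 K
  T_cold = 10 + 273.15 = 283.15 K
Apply Carnot COP formula:
  COP = T_hot_K / (T_hot_K - T_cold_K) = 318.15 / 35.0
  COP = 9.090

9.090


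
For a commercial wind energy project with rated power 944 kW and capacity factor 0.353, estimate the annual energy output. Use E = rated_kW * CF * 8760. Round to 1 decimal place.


Annual energy = rated_kW * capacity_factor * hours_per_year
Given: P_rated = 944 kW, CF = 0.353, hours = 8760
E = 944 * 0.353 * 8760
E = 2919112.3 kWh

2919112.3


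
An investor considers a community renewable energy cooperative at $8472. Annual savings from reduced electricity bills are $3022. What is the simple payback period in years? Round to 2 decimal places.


Simple payback period = initial cost / annual savings
Payback = 8472 / 3022
Payback = 2.80 years

2.80


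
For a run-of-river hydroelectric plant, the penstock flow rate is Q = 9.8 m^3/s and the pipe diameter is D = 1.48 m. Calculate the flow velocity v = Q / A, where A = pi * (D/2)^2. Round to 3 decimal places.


Compute pipe cross-sectional area:
  A = pi * (D/2)^2 = pi * (1.48/2)^2 = 1.7203 m^2
Calculate velocity:
  v = Q / A = 9.8 / 1.7203
  v = 5.697 m/s

5.697


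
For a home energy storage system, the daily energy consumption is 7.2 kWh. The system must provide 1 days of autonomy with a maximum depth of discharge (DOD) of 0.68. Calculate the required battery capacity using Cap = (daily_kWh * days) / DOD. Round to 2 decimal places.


Total energy needed = daily * days = 7.2 * 1 = 7.2 kWh
Account for depth of discharge:
  Cap = total_energy / DOD = 7.2 / 0.68
  Cap = 10.59 kWh

10.59


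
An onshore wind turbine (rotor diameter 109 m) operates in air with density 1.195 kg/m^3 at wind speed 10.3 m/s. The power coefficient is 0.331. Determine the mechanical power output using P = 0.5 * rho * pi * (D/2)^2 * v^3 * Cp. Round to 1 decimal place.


Step 1 -- Compute swept area:
  A = pi * (D/2)^2 = pi * (109/2)^2 = 9331.32 m^2
Step 2 -- Apply wind power equation:
  P = 0.5 * rho * A * v^3 * Cp
  v^3 = 10.3^3 = 1092.727
  P = 0.5 * 1.195 * 9331.32 * 1092.727 * 0.331
  P = 2016603.2 W

2016603.2


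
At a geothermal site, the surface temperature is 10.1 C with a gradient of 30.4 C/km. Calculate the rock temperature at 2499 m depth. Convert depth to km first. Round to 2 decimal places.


Convert depth to km: 2499 / 1000 = 2.499 km
Temperature increase = gradient * depth_km = 30.4 * 2.499 = 75.97 C
Temperature at depth = T_surface + delta_T = 10.1 + 75.97
T = 86.07 C

86.07


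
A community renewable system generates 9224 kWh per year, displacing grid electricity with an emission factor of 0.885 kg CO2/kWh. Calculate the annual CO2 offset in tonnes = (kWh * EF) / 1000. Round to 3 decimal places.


CO2 offset in kg = generation * emission_factor
CO2 offset = 9224 * 0.885 = 8163.24 kg
Convert to tonnes:
  CO2 offset = 8163.24 / 1000 = 8.163 tonnes

8.163


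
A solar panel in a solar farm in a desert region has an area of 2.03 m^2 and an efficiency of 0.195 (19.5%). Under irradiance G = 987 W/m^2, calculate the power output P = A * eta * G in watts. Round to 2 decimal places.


Use the solar power formula P = A * eta * G.
Given: A = 2.03 m^2, eta = 0.195, G = 987 W/m^2
P = 2.03 * 0.195 * 987
P = 390.70 W

390.70


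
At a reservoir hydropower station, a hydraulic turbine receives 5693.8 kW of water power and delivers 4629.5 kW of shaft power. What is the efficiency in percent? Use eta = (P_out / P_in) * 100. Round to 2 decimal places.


Turbine efficiency = (output power / input power) * 100
eta = (4629.5 / 5693.8) * 100
eta = 81.31%

81.31


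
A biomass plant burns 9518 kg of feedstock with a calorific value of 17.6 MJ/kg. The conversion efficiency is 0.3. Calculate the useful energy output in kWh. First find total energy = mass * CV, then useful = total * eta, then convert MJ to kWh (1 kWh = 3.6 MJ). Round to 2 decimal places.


Total energy = mass * CV = 9518 * 17.6 = 167516.8 MJ
Useful energy = total * eta = 167516.8 * 0.3 = 50255.04 MJ
Convert to kWh: 50255.04 / 3.6
Useful energy = 13959.73 kWh

13959.73


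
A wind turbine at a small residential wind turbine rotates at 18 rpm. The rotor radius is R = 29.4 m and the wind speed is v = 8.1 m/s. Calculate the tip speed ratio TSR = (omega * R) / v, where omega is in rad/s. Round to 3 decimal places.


Convert rotational speed to rad/s:
  omega = 18 * 2 * pi / 60 = 1.885 rad/s
Compute tip speed:
  v_tip = omega * R = 1.885 * 29.4 = 55.418 m/s
Tip speed ratio:
  TSR = v_tip / v_wind = 55.418 / 8.1 = 6.842

6.842


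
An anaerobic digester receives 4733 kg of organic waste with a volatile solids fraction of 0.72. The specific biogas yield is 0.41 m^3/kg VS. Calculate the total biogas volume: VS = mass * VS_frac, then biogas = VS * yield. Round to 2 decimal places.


Compute volatile solids:
  VS = mass * VS_fraction = 4733 * 0.72 = 3407.76 kg
Calculate biogas volume:
  Biogas = VS * specific_yield = 3407.76 * 0.41
  Biogas = 1397.18 m^3

1397.18


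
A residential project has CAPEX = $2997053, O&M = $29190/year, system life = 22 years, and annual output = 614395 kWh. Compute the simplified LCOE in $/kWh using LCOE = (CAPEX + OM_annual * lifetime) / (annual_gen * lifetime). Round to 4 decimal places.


Total cost = CAPEX + OM * lifetime = 2997053 + 29190 * 22 = 2997053 + 642180 = 3639233
Total generation = annual * lifetime = 614395 * 22 = 13516690 kWh
LCOE = 3639233 / 13516690
LCOE = 0.2692 $/kWh

0.2692


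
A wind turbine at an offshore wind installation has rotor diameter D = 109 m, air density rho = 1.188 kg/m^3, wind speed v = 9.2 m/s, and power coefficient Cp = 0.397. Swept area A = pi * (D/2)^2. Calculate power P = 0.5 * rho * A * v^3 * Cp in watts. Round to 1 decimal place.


Step 1 -- Compute swept area:
  A = pi * (D/2)^2 = pi * (109/2)^2 = 9331.32 m^2
Step 2 -- Apply wind power equation:
  P = 0.5 * rho * A * v^3 * Cp
  v^3 = 9.2^3 = 778.688
  P = 0.5 * 1.188 * 9331.32 * 778.688 * 0.397
  P = 1713496.9 W

1713496.9


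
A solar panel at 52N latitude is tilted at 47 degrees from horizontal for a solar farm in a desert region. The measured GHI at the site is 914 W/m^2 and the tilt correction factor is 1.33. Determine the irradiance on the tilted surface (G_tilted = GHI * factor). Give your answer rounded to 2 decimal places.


Identify the given values:
  GHI = 914 W/m^2, tilt correction factor = 1.33
Apply the formula G_tilted = GHI * factor:
  G_tilted = 914 * 1.33
  G_tilted = 1215.62 W/m^2

1215.62


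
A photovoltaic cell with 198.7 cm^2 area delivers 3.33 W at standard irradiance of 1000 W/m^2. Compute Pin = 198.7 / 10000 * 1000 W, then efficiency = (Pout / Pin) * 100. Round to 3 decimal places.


First compute the input power:
  Pin = area_cm2 / 10000 * G = 198.7 / 10000 * 1000 = 19.87 W
Then compute efficiency:
  Efficiency = (Pout / Pin) * 100 = (3.33 / 19.87) * 100
  Efficiency = 16.759%

16.759


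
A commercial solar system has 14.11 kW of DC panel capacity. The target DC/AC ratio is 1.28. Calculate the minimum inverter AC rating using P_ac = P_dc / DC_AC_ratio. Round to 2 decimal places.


The inverter AC capacity is determined by the DC/AC ratio.
Given: P_dc = 14.11 kW, DC/AC ratio = 1.28
P_ac = P_dc / ratio = 14.11 / 1.28
P_ac = 11.02 kW

11.02


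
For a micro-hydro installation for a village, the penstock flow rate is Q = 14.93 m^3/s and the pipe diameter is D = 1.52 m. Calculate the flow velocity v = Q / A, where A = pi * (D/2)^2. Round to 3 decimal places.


Compute pipe cross-sectional area:
  A = pi * (D/2)^2 = pi * (1.52/2)^2 = 1.8146 m^2
Calculate velocity:
  v = Q / A = 14.93 / 1.8146
  v = 8.228 m/s

8.228


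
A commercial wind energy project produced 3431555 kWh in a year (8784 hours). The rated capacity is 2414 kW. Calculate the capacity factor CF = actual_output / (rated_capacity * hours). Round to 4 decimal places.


Capacity factor = actual output / maximum possible output
Maximum possible = rated * hours = 2414 * 8784 = 21204576 kWh
CF = 3431555 / 21204576
CF = 0.1618

0.1618


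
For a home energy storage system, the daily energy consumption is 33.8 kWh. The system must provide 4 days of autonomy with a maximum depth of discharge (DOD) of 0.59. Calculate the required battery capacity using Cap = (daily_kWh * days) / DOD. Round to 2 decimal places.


Total energy needed = daily * days = 33.8 * 4 = 135.2 kWh
Account for depth of discharge:
  Cap = total_energy / DOD = 135.2 / 0.59
  Cap = 229.15 kWh

229.15


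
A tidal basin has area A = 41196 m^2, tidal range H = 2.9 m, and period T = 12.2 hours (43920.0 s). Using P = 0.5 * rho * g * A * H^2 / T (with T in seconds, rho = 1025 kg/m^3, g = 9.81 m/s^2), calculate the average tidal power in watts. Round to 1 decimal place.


Convert period to seconds: T = 12.2 * 3600 = 43920.0 s
H^2 = 2.9^2 = 8.41
P = 0.5 * rho * g * A * H^2 / T
P = 0.5 * 1025 * 9.81 * 41196 * 8.41 / 43920.0
P = 39659.9 W

39659.9


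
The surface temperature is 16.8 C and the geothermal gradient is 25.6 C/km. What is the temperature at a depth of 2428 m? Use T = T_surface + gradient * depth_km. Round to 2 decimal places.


Convert depth to km: 2428 / 1000 = 2.428 km
Temperature increase = gradient * depth_km = 25.6 * 2.428 = 62.16 C
Temperature at depth = T_surface + delta_T = 16.8 + 62.16
T = 78.96 C

78.96


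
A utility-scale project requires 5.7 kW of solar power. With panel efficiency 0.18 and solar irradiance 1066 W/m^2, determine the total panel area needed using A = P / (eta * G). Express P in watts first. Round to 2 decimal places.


Convert target power to watts: P = 5.7 * 1000 = 5700.0 W
Compute denominator: eta * G = 0.18 * 1066 = 191.88
Required area A = P / (eta * G) = 5700.0 / 191.88
A = 29.71 m^2

29.71


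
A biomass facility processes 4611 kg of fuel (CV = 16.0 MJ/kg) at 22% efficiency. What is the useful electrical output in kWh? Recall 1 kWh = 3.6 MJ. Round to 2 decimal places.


Total energy = mass * CV = 4611 * 16.0 = 73776.0 MJ
Useful energy = total * eta = 73776.0 * 0.22 = 16230.72 MJ
Convert to kWh: 16230.72 / 3.6
Useful energy = 4508.53 kWh

4508.53


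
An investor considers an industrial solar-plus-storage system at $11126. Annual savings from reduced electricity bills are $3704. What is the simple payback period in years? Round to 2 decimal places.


Simple payback period = initial cost / annual savings
Payback = 11126 / 3704
Payback = 3.00 years

3.00


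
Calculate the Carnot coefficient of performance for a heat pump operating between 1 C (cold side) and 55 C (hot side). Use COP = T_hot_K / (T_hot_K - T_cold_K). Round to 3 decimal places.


Convert to Kelvin:
  T_hot = 55 + 273.15 = 328.15 K
  T_cold = 1 + 273.15 = 274.15 K
Apply Carnot COP formula:
  COP = T_hot_K / (T_hot_K - T_cold_K) = 328.15 / 54.0
  COP = 6.077

6.077


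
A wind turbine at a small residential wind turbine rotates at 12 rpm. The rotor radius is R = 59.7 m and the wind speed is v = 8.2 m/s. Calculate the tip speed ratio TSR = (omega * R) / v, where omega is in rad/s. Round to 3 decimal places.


Convert rotational speed to rad/s:
  omega = 12 * 2 * pi / 60 = 1.2566 rad/s
Compute tip speed:
  v_tip = omega * R = 1.2566 * 59.7 = 75.021 m/s
Tip speed ratio:
  TSR = v_tip / v_wind = 75.021 / 8.2 = 9.149

9.149


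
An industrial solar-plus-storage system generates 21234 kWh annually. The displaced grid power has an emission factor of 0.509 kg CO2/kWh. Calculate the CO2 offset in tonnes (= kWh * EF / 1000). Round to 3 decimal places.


CO2 offset in kg = generation * emission_factor
CO2 offset = 21234 * 0.509 = 10808.11 kg
Convert to tonnes:
  CO2 offset = 10808.11 / 1000 = 10.808 tonnes

10.808


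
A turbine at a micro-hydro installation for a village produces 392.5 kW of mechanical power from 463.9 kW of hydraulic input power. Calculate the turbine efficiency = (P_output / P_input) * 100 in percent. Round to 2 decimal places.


Turbine efficiency = (output power / input power) * 100
eta = (392.5 / 463.9) * 100
eta = 84.61%

84.61


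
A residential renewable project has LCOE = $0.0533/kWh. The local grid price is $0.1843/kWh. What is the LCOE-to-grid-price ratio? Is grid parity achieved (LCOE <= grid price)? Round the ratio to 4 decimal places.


Compare LCOE to grid price:
  LCOE = $0.0533/kWh, Grid price = $0.1843/kWh
  Ratio = LCOE / grid_price = 0.0533 / 0.1843 = 0.2892
  Grid parity achieved (ratio <= 1)? yes

0.2892


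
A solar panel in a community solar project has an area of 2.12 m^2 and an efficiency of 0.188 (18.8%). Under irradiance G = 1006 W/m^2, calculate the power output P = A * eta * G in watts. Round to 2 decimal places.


Use the solar power formula P = A * eta * G.
Given: A = 2.12 m^2, eta = 0.188, G = 1006 W/m^2
P = 2.12 * 0.188 * 1006
P = 400.95 W

400.95


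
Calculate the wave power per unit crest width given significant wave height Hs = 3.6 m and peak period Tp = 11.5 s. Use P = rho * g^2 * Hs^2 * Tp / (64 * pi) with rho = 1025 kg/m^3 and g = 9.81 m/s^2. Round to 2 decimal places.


Apply wave power formula:
  g^2 = 9.81^2 = 96.2361
  Hs^2 = 3.6^2 = 12.96
  Numerator = rho * g^2 * Hs^2 * Tp = 1025 * 96.2361 * 12.96 * 11.5 = 14701604.05
  Denominator = 64 * pi = 201.0619
  P = 14701604.05 / 201.0619 = 73119.78 W/m

73119.78


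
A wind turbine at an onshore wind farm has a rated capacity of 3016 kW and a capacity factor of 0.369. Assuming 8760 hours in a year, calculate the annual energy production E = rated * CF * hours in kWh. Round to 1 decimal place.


Annual energy = rated_kW * capacity_factor * hours_per_year
Given: P_rated = 3016 kW, CF = 0.369, hours = 8760
E = 3016 * 0.369 * 8760
E = 9749039.0 kWh

9749039.0


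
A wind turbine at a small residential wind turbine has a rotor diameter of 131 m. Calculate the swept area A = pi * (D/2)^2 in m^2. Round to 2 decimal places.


Compute the rotor radius:
  r = D / 2 = 131 / 2 = 65.5 m
Calculate swept area:
  A = pi * r^2 = pi * 65.5^2
  A = 13478.22 m^2

13478.22


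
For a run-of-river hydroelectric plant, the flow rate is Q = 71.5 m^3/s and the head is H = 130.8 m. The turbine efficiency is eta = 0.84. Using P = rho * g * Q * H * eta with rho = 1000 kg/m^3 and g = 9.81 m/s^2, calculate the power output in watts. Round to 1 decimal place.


Apply the hydropower formula P = rho * g * Q * H * eta
rho * g = 1000 * 9.81 = 9810.0
P = 9810.0 * 71.5 * 130.8 * 0.84
P = 77065868.9 W

77065868.9


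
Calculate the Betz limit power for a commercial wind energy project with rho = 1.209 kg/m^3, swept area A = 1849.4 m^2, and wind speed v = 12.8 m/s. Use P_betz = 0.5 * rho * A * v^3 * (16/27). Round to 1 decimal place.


The Betz coefficient Cp_max = 16/27 = 0.5926
v^3 = 12.8^3 = 2097.152
P_betz = 0.5 * rho * A * v^3 * Cp_max
P_betz = 0.5 * 1.209 * 1849.4 * 2097.152 * 0.5926
P_betz = 1389355.2 W

1389355.2


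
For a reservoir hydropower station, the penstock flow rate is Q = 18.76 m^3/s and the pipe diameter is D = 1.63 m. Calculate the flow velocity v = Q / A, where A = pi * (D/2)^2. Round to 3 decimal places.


Compute pipe cross-sectional area:
  A = pi * (D/2)^2 = pi * (1.63/2)^2 = 2.0867 m^2
Calculate velocity:
  v = Q / A = 18.76 / 2.0867
  v = 8.990 m/s

8.990


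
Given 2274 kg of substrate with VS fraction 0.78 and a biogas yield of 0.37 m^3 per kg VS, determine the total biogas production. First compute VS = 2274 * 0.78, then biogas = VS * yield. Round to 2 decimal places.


Compute volatile solids:
  VS = mass * VS_fraction = 2274 * 0.78 = 1773.72 kg
Calculate biogas volume:
  Biogas = VS * specific_yield = 1773.72 * 0.37
  Biogas = 656.28 m^3

656.28


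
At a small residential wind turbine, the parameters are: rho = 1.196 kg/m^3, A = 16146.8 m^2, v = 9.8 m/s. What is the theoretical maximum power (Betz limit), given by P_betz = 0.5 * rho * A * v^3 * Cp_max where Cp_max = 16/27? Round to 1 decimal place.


The Betz coefficient Cp_max = 16/27 = 0.5926
v^3 = 9.8^3 = 941.192
P_betz = 0.5 * rho * A * v^3 * Cp_max
P_betz = 0.5 * 1.196 * 16146.8 * 941.192 * 0.5926
P_betz = 5385451.2 W

5385451.2


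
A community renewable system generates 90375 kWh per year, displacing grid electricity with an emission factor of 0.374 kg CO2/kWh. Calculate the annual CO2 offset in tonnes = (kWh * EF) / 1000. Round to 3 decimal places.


CO2 offset in kg = generation * emission_factor
CO2 offset = 90375 * 0.374 = 33800.25 kg
Convert to tonnes:
  CO2 offset = 33800.25 / 1000 = 33.800 tonnes

33.800


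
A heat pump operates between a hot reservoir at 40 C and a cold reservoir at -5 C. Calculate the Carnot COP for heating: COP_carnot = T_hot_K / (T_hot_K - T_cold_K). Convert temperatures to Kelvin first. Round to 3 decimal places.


Convert to Kelvin:
  T_hot = 40 + 273.15 = 313.15 K
  T_cold = -5 + 273.15 = 268.15 K
Apply Carnot COP formula:
  COP = T_hot_K / (T_hot_K - T_cold_K) = 313.15 / 45.0
  COP = 6.959

6.959


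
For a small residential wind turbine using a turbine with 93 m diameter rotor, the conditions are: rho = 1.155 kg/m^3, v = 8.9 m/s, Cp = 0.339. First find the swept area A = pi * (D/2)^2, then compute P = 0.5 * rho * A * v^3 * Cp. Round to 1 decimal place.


Step 1 -- Compute swept area:
  A = pi * (D/2)^2 = pi * (93/2)^2 = 6792.91 m^2
Step 2 -- Apply wind power equation:
  P = 0.5 * rho * A * v^3 * Cp
  v^3 = 8.9^3 = 704.969
  P = 0.5 * 1.155 * 6792.91 * 704.969 * 0.339
  P = 937513.4 W

937513.4


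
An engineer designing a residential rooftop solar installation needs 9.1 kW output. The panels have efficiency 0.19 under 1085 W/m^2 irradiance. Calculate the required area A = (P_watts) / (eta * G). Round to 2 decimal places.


Convert target power to watts: P = 9.1 * 1000 = 9100.0 W
Compute denominator: eta * G = 0.19 * 1085 = 206.15
Required area A = P / (eta * G) = 9100.0 / 206.15
A = 44.14 m^2

44.14


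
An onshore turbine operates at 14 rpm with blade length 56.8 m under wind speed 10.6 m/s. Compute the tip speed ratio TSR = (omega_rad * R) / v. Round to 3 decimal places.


Convert rotational speed to rad/s:
  omega = 14 * 2 * pi / 60 = 1.4661 rad/s
Compute tip speed:
  v_tip = omega * R = 1.4661 * 56.8 = 83.273 m/s
Tip speed ratio:
  TSR = v_tip / v_wind = 83.273 / 10.6 = 7.856

7.856


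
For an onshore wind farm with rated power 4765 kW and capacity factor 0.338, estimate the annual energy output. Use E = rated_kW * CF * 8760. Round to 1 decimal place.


Annual energy = rated_kW * capacity_factor * hours_per_year
Given: P_rated = 4765 kW, CF = 0.338, hours = 8760
E = 4765 * 0.338 * 8760
E = 14108593.2 kWh

14108593.2


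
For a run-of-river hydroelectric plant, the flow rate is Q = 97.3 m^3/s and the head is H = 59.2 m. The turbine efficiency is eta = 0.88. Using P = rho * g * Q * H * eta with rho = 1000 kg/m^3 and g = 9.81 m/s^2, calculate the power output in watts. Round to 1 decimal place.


Apply the hydropower formula P = rho * g * Q * H * eta
rho * g = 1000 * 9.81 = 9810.0
P = 9810.0 * 97.3 * 59.2 * 0.88
P = 49726309.2 W

49726309.2


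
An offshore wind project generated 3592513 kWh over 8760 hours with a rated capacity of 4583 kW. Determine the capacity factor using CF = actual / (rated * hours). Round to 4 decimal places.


Capacity factor = actual output / maximum possible output
Maximum possible = rated * hours = 4583 * 8760 = 40147080 kWh
CF = 3592513 / 40147080
CF = 0.0895

0.0895


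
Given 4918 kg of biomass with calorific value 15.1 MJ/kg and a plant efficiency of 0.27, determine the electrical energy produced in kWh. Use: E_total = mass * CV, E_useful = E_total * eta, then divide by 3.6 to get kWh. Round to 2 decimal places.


Total energy = mass * CV = 4918 * 15.1 = 74261.8 MJ
Useful energy = total * eta = 74261.8 * 0.27 = 20050.69 MJ
Convert to kWh: 20050.69 / 3.6
Useful energy = 5569.64 kWh

5569.64


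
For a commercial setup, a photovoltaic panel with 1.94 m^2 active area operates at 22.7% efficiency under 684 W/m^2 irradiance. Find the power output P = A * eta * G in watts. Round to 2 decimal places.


Use the solar power formula P = A * eta * G.
Given: A = 1.94 m^2, eta = 0.227, G = 684 W/m^2
P = 1.94 * 0.227 * 684
P = 301.22 W

301.22


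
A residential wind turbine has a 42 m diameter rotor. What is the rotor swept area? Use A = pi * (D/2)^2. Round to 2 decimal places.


Compute the rotor radius:
  r = D / 2 = 42 / 2 = 21.0 m
Calculate swept area:
  A = pi * r^2 = pi * 21.0^2
  A = 1385.44 m^2

1385.44


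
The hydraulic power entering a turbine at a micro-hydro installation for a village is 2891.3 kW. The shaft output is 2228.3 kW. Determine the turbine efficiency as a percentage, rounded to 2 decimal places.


Turbine efficiency = (output power / input power) * 100
eta = (2228.3 / 2891.3) * 100
eta = 77.07%

77.07


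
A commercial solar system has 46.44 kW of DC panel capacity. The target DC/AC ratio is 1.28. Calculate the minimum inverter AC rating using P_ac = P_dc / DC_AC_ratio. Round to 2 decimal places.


The inverter AC capacity is determined by the DC/AC ratio.
Given: P_dc = 46.44 kW, DC/AC ratio = 1.28
P_ac = P_dc / ratio = 46.44 / 1.28
P_ac = 36.28 kW

36.28


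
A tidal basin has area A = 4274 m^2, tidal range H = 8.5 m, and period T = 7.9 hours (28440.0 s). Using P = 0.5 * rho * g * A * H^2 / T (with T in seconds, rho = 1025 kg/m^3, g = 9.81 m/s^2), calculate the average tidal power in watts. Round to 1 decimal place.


Convert period to seconds: T = 7.9 * 3600 = 28440.0 s
H^2 = 8.5^2 = 72.25
P = 0.5 * rho * g * A * H^2 / T
P = 0.5 * 1025 * 9.81 * 4274 * 72.25 / 28440.0
P = 54589.1 W

54589.1


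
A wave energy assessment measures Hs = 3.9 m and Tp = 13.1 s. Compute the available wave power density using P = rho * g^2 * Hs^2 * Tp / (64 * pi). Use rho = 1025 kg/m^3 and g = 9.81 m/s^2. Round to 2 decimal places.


Apply wave power formula:
  g^2 = 9.81^2 = 96.2361
  Hs^2 = 3.9^2 = 15.21
  Numerator = rho * g^2 * Hs^2 * Tp = 1025 * 96.2361 * 15.21 * 13.1 = 19654517.64
  Denominator = 64 * pi = 201.0619
  P = 19654517.64 / 201.0619 = 97753.55 W/m

97753.55


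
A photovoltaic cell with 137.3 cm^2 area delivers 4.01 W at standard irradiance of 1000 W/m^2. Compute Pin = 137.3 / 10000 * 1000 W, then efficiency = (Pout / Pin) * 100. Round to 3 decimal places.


First compute the input power:
  Pin = area_cm2 / 10000 * G = 137.3 / 10000 * 1000 = 13.73 W
Then compute efficiency:
  Efficiency = (Pout / Pin) * 100 = (4.01 / 13.73) * 100
  Efficiency = 29.206%

29.206


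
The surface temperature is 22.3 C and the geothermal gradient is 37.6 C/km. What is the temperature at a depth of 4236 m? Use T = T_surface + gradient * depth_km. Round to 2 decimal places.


Convert depth to km: 4236 / 1000 = 4.236 km
Temperature increase = gradient * depth_km = 37.6 * 4.236 = 159.27 C
Temperature at depth = T_surface + delta_T = 22.3 + 159.27
T = 181.57 C

181.57


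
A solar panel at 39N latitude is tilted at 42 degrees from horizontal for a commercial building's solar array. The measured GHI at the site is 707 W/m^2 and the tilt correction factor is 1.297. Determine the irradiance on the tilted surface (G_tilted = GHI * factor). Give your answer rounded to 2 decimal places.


Identify the given values:
  GHI = 707 W/m^2, tilt correction factor = 1.297
Apply the formula G_tilted = GHI * factor:
  G_tilted = 707 * 1.297
  G_tilted = 916.98 W/m^2

916.98


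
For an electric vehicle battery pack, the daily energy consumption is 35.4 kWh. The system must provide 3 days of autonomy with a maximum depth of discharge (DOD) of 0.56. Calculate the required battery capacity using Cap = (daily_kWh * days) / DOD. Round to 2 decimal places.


Total energy needed = daily * days = 35.4 * 3 = 106.2 kWh
Account for depth of discharge:
  Cap = total_energy / DOD = 106.2 / 0.56
  Cap = 189.64 kWh

189.64


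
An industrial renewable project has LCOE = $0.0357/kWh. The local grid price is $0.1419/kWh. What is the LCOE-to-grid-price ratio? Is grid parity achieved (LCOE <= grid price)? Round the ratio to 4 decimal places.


Compare LCOE to grid price:
  LCOE = $0.0357/kWh, Grid price = $0.1419/kWh
  Ratio = LCOE / grid_price = 0.0357 / 0.1419 = 0.2516
  Grid parity achieved (ratio <= 1)? yes

0.2516


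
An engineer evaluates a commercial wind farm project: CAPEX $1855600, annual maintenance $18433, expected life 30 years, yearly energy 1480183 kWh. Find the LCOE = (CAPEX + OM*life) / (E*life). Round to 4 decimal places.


Total cost = CAPEX + OM * lifetime = 1855600 + 18433 * 30 = 1855600 + 552990 = 2408590
Total generation = annual * lifetime = 1480183 * 30 = 44405490 kWh
LCOE = 2408590 / 44405490
LCOE = 0.0542 $/kWh

0.0542


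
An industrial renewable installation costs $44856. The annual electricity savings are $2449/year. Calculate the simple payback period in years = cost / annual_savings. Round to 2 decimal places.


Simple payback period = initial cost / annual savings
Payback = 44856 / 2449
Payback = 18.32 years

18.32


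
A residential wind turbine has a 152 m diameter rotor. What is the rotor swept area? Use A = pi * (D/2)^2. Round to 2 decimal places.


Compute the rotor radius:
  r = D / 2 = 152 / 2 = 76.0 m
Calculate swept area:
  A = pi * r^2 = pi * 76.0^2
  A = 18145.84 m^2

18145.84


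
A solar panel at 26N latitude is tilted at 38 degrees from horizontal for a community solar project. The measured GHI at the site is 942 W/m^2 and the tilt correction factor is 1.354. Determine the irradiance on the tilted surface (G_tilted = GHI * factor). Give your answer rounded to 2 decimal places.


Identify the given values:
  GHI = 942 W/m^2, tilt correction factor = 1.354
Apply the formula G_tilted = GHI * factor:
  G_tilted = 942 * 1.354
  G_tilted = 1275.47 W/m^2

1275.47


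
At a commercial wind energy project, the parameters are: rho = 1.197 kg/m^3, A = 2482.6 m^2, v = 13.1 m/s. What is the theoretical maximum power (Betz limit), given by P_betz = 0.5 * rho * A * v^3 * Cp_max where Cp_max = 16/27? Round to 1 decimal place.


The Betz coefficient Cp_max = 16/27 = 0.5926
v^3 = 13.1^3 = 2248.091
P_betz = 0.5 * rho * A * v^3 * Cp_max
P_betz = 0.5 * 1.197 * 2482.6 * 2248.091 * 0.5926
P_betz = 1979433.9 W

1979433.9


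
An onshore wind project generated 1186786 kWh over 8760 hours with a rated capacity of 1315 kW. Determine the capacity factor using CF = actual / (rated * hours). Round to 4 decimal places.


Capacity factor = actual output / maximum possible output
Maximum possible = rated * hours = 1315 * 8760 = 11519400 kWh
CF = 1186786 / 11519400
CF = 0.1030

0.1030


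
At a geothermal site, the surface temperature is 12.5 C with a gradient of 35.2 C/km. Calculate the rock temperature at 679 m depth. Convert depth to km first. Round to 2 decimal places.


Convert depth to km: 679 / 1000 = 0.679 km
Temperature increase = gradient * depth_km = 35.2 * 0.679 = 23.9 C
Temperature at depth = T_surface + delta_T = 12.5 + 23.9
T = 36.40 C

36.40


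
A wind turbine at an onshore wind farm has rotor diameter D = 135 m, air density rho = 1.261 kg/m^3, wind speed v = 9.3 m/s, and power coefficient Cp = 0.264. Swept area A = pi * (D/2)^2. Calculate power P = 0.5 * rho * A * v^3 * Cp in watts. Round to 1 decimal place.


Step 1 -- Compute swept area:
  A = pi * (D/2)^2 = pi * (135/2)^2 = 14313.88 m^2
Step 2 -- Apply wind power equation:
  P = 0.5 * rho * A * v^3 * Cp
  v^3 = 9.3^3 = 804.357
  P = 0.5 * 1.261 * 14313.88 * 804.357 * 0.264
  P = 1916440.2 W

1916440.2


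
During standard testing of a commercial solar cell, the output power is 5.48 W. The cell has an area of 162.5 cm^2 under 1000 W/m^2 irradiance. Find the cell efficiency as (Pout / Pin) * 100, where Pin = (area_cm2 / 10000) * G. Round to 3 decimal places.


First compute the input power:
  Pin = area_cm2 / 10000 * G = 162.5 / 10000 * 1000 = 16.25 W
Then compute efficiency:
  Efficiency = (Pout / Pin) * 100 = (5.48 / 16.25) * 100
  Efficiency = 33.723%

33.723


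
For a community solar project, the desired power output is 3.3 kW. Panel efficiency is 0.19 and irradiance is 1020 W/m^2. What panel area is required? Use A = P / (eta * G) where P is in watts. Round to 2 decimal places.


Convert target power to watts: P = 3.3 * 1000 = 3300.0 W
Compute denominator: eta * G = 0.19 * 1020 = 193.8
Required area A = P / (eta * G) = 3300.0 / 193.8
A = 17.03 m^2

17.03


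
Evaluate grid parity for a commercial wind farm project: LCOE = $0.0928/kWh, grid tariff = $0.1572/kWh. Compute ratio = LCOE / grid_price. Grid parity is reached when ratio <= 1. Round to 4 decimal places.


Compare LCOE to grid price:
  LCOE = $0.0928/kWh, Grid price = $0.1572/kWh
  Ratio = LCOE / grid_price = 0.0928 / 0.1572 = 0.5903
  Grid parity achieved (ratio <= 1)? yes

0.5903


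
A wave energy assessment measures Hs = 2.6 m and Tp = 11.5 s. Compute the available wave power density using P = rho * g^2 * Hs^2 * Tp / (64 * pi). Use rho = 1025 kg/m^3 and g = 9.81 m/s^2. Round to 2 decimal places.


Apply wave power formula:
  g^2 = 9.81^2 = 96.2361
  Hs^2 = 2.6^2 = 6.76
  Numerator = rho * g^2 * Hs^2 * Tp = 1025 * 96.2361 * 6.76 * 11.5 = 7668429.27
  Denominator = 64 * pi = 201.0619
  P = 7668429.27 / 201.0619 = 38139.64 W/m

38139.64


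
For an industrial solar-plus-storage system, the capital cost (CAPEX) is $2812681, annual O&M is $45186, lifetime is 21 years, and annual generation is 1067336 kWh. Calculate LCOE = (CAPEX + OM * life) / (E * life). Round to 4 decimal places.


Total cost = CAPEX + OM * lifetime = 2812681 + 45186 * 21 = 2812681 + 948906 = 3761587
Total generation = annual * lifetime = 1067336 * 21 = 22414056 kWh
LCOE = 3761587 / 22414056
LCOE = 0.1678 $/kWh

0.1678


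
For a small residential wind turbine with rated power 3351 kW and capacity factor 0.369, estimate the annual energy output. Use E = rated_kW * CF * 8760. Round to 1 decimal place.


Annual energy = rated_kW * capacity_factor * hours_per_year
Given: P_rated = 3351 kW, CF = 0.369, hours = 8760
E = 3351 * 0.369 * 8760
E = 10831906.4 kWh

10831906.4


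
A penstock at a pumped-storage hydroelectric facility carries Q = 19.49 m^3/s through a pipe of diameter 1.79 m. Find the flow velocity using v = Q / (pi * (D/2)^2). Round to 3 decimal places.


Compute pipe cross-sectional area:
  A = pi * (D/2)^2 = pi * (1.79/2)^2 = 2.5165 m^2
Calculate velocity:
  v = Q / A = 19.49 / 2.5165
  v = 7.745 m/s

7.745


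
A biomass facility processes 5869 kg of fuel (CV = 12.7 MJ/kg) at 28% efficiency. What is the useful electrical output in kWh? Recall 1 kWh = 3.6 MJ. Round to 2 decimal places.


Total energy = mass * CV = 5869 * 12.7 = 74536.3 MJ
Useful energy = total * eta = 74536.3 * 0.28 = 20870.16 MJ
Convert to kWh: 20870.16 / 3.6
Useful energy = 5797.27 kWh

5797.27


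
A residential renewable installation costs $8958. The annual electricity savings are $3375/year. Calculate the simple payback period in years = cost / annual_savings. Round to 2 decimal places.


Simple payback period = initial cost / annual savings
Payback = 8958 / 3375
Payback = 2.65 years

2.65


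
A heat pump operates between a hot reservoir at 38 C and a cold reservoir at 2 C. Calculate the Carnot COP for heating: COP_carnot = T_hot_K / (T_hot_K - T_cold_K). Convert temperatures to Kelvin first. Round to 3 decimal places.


Convert to Kelvin:
  T_hot = 38 + 273.15 = 311.15 K
  T_cold = 2 + 273.15 = 275.15 K
Apply Carnot COP formula:
  COP = T_hot_K / (T_hot_K - T_cold_K) = 311.15 / 36.0
  COP = 8.643

8.643


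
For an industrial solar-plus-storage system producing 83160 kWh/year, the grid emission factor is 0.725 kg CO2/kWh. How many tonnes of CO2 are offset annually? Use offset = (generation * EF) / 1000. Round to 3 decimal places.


CO2 offset in kg = generation * emission_factor
CO2 offset = 83160 * 0.725 = 60291.0 kg
Convert to tonnes:
  CO2 offset = 60291.0 / 1000 = 60.291 tonnes

60.291


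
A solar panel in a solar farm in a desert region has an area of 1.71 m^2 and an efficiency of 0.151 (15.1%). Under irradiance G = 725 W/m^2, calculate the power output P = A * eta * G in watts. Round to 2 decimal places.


Use the solar power formula P = A * eta * G.
Given: A = 1.71 m^2, eta = 0.151, G = 725 W/m^2
P = 1.71 * 0.151 * 725
P = 187.20 W

187.20


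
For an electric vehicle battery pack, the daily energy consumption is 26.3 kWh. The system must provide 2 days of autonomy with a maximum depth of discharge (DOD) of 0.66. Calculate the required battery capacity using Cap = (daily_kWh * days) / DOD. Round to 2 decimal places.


Total energy needed = daily * days = 26.3 * 2 = 52.6 kWh
Account for depth of discharge:
  Cap = total_energy / DOD = 52.6 / 0.66
  Cap = 79.70 kWh

79.70


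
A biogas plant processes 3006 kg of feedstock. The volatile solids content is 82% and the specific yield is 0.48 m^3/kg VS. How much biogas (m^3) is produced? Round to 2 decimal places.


Compute volatile solids:
  VS = mass * VS_fraction = 3006 * 0.82 = 2464.92 kg
Calculate biogas volume:
  Biogas = VS * specific_yield = 2464.92 * 0.48
  Biogas = 1183.16 m^3

1183.16


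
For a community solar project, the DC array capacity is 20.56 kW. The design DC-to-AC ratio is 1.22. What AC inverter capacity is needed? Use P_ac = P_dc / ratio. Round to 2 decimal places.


The inverter AC capacity is determined by the DC/AC ratio.
Given: P_dc = 20.56 kW, DC/AC ratio = 1.22
P_ac = P_dc / ratio = 20.56 / 1.22
P_ac = 16.85 kW

16.85


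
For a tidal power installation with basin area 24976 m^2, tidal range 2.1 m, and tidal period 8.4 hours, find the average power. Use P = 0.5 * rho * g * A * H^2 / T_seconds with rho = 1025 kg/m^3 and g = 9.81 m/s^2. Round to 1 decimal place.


Convert period to seconds: T = 8.4 * 3600 = 30240.0 s
H^2 = 2.1^2 = 4.41
P = 0.5 * rho * g * A * H^2 / T
P = 0.5 * 1025 * 9.81 * 24976 * 4.41 / 30240.0
P = 18312.3 W

18312.3


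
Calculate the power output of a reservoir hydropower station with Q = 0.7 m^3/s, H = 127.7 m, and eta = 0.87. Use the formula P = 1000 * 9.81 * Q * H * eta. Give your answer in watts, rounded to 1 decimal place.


Apply the hydropower formula P = rho * g * Q * H * eta
rho * g = 1000 * 9.81 = 9810.0
P = 9810.0 * 0.7 * 127.7 * 0.87
P = 762916.8 W

762916.8


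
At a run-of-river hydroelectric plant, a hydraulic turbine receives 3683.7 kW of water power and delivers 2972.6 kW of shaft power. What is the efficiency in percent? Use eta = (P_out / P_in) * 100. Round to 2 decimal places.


Turbine efficiency = (output power / input power) * 100
eta = (2972.6 / 3683.7) * 100
eta = 80.70%

80.70
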